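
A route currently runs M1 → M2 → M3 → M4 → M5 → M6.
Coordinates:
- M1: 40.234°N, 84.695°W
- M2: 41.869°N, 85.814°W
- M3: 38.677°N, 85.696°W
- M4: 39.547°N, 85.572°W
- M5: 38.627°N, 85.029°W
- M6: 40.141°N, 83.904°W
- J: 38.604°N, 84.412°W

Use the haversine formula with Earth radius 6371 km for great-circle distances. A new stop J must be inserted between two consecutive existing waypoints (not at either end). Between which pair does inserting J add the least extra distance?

Added distance for inserting J between each consecutive pair:
M1–M2: 360.3 km
M2–M3: 138.8 km
M3–M4: 159.5 km
M4–M5: 86.1 km
M5–M6: 35.9 km
Smallest added distance is 35.9 km, inserting between M5 and M6.

between M5 and M6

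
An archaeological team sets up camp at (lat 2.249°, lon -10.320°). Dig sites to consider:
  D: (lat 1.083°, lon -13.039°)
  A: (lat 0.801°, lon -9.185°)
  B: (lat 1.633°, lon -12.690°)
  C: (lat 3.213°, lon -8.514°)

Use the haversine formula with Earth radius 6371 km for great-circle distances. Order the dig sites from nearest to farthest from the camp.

Distances from the camp:
A (lat 0.801°, lon -9.185°): 204.5 km
C (lat 3.213°, lon -8.514°): 227.4 km
B (lat 1.633°, lon -12.690°): 272.1 km
D (lat 1.083°, lon -13.039°): 328.8 km

A, C, B, D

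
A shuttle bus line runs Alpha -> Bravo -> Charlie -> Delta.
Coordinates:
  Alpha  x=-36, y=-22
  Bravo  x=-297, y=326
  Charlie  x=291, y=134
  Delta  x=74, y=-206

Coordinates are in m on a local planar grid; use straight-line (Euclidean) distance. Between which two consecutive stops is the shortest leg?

Leg distances:
Alpha→Bravo: 435.0 m
Bravo→Charlie: 618.6 m
Charlie→Delta: 403.3 m
The shortest leg is Charlie–Delta at 403.3 m.

Charlie–Delta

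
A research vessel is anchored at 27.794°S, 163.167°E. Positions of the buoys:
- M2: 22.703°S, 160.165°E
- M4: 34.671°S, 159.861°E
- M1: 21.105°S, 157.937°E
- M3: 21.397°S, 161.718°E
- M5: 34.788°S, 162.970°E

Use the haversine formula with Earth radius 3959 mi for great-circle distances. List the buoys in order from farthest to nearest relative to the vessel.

Computing each great-circle distance from 27.794°S, 163.167°E:
M1 21.105°S, 157.937°E: 567.1 mi
M4 34.671°S, 159.861°E: 513.7 mi
M5 34.788°S, 162.970°E: 483.4 mi
M3 21.397°S, 161.718°E: 451.3 mi
M2 22.703°S, 160.165°E: 398.6 mi

M1, M4, M5, M3, M2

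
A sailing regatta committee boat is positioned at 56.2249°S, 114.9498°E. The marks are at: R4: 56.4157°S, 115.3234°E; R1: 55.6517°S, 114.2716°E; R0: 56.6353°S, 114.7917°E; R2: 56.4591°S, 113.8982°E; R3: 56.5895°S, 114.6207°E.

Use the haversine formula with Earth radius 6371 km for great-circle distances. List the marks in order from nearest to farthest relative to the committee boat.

Distance from the committee boat at 56.2249°S, 114.9498°E to each:
R4 56.4157°S, 115.3234°E: 31.3 km
R3 56.5895°S, 114.6207°E: 45.3 km
R0 56.6353°S, 114.7917°E: 46.7 km
R2 56.4591°S, 113.8982°E: 69.8 km
R1 55.6517°S, 114.2716°E: 76.5 km

R4, R3, R0, R2, R1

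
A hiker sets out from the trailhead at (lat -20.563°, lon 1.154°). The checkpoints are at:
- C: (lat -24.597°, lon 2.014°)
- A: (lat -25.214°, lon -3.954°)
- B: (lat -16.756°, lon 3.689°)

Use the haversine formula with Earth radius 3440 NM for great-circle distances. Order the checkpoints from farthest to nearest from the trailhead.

Distances from the trailhead:
A (lat -25.214°, lon -3.954°): 397.1 NM
B (lat -16.756°, lon 3.689°): 270.2 NM
C (lat -24.597°, lon 2.014°): 246.8 NM

A, B, C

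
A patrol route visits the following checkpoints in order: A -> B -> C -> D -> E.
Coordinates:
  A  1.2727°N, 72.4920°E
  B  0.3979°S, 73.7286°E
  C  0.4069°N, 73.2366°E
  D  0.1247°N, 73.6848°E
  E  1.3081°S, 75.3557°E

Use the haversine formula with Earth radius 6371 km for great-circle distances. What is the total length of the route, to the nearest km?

Leg distances:
A→B: 231.1 km  (cumulative 231.1 km)
B→C: 104.9 km  (cumulative 336.0 km)
C→D: 58.9 km  (cumulative 394.9 km)
D→E: 244.7 km  (cumulative 639.6 km)
Total route length ≈ 640 km.

640 km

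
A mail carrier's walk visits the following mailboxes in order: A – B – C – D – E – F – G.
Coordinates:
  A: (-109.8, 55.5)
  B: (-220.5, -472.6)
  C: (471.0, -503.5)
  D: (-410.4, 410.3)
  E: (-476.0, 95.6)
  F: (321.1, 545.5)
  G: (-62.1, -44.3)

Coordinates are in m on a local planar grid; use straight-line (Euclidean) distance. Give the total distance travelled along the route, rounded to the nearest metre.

Leg distances:
A→B: 539.6 m  (cumulative 539.6 m)
B→C: 692.2 m  (cumulative 1231.8 m)
C→D: 1269.6 m  (cumulative 2501.4 m)
D→E: 321.5 m  (cumulative 2822.8 m)
E→F: 915.3 m  (cumulative 3738.1 m)
F→G: 703.4 m  (cumulative 4441.5 m)
Total route length ≈ 4441 m.

4441 m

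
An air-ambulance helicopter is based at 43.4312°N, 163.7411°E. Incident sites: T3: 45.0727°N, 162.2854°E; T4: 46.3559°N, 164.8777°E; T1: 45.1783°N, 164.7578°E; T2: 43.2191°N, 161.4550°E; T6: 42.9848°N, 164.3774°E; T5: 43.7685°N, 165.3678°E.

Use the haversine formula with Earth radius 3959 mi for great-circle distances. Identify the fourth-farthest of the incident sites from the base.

Distance to each, sorted:
T4: 209.6 mi
T3: 134.4 mi
T1: 130.8 mi
T2: 115.8 mi
T5: 84.7 mi
T6: 44.5 mi
The fourth-farthest is T2 at 115.8 mi.

T2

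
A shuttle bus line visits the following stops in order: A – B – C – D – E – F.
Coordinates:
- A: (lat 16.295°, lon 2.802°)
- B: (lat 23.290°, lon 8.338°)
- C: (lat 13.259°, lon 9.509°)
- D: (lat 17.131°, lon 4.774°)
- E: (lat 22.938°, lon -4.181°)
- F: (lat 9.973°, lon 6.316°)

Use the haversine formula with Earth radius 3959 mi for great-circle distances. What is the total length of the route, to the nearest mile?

3553 mi

Leg distances:
A→B: 602.4 mi  (cumulative 602.4 mi)
B→C: 697.3 mi  (cumulative 1299.8 mi)
C→D: 413.8 mi  (cumulative 1713.6 mi)
D→E: 706.0 mi  (cumulative 2419.6 mi)
E→F: 1133.0 mi  (cumulative 3552.6 mi)
Total route length ≈ 3553 mi.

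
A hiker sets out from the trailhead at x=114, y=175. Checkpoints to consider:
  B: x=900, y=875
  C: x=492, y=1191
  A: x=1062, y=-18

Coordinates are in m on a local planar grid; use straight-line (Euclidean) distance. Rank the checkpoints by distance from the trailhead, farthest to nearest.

Computing each straight-line distance from x=114, y=175:
C x=492, y=1191: 1084.0 m
B x=900, y=875: 1052.5 m
A x=1062, y=-18: 967.4 m

C, B, A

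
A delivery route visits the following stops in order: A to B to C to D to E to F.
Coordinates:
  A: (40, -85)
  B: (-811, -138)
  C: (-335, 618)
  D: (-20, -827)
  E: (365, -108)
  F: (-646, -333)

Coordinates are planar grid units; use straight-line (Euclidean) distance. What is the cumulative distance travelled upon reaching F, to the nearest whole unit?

5076

Leg distances:
A→B: 852.6  (cumulative 852.6)
B→C: 893.4  (cumulative 1746.0)
C→D: 1478.9  (cumulative 3225.0)
D→E: 815.6  (cumulative 4040.5)
E→F: 1035.7  (cumulative 5076.3)
Cumulative distance at F ≈ 5076.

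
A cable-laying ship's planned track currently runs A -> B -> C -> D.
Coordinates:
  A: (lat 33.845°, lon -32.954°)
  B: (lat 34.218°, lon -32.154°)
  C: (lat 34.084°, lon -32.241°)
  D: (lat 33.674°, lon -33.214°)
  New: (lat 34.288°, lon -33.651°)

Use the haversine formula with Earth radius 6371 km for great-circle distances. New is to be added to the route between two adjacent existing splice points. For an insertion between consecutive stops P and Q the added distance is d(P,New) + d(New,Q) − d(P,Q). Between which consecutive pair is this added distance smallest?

Added distance for inserting New between each consecutive pair:
A–B: 134.1 km
B–C: 252.6 km
C–D: 110.2 km
Smallest added distance is 110.2 km, inserting between C and D.

between C and D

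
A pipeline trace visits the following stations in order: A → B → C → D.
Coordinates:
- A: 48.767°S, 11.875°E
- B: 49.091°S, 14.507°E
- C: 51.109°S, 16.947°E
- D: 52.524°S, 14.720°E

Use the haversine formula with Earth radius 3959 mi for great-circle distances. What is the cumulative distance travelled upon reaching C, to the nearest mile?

Leg distances:
A→B: 121.6 mi  (cumulative 121.6 mi)
B→C: 176.4 mi  (cumulative 298.0 mi)
Cumulative distance at C ≈ 298 mi.

298 mi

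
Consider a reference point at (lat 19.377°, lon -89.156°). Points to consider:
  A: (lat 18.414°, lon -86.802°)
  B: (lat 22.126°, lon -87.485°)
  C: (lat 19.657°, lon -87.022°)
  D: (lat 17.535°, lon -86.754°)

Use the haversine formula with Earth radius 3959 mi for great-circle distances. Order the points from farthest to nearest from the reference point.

Computing each great-circle distance from (lat 19.377°, lon -89.156°):
B (lat 22.126°, lon -87.485°): 218.5 mi
D (lat 17.535°, lon -86.754°): 202.4 mi
A (lat 18.414°, lon -86.802°): 167.7 mi
C (lat 19.657°, lon -87.022°): 140.3 mi

B, D, A, C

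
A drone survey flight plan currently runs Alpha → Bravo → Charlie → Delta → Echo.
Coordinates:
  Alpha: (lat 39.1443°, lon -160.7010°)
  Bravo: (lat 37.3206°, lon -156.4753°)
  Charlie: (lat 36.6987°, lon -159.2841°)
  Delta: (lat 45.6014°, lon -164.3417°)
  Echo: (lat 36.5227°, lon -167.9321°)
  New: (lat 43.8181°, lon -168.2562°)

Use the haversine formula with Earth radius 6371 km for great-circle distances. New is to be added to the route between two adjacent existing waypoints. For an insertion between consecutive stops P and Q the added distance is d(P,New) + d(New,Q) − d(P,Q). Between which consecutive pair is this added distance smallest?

between Delta and Echo

Added distance for inserting New between each consecutive pair:
Alpha–Bravo: 1622.3 km
Bravo–Charlie: 2066.0 km
Charlie–Delta: 388.3 km
Delta–Echo: 125.9 km
Smallest added distance is 125.9 km, inserting between Delta and Echo.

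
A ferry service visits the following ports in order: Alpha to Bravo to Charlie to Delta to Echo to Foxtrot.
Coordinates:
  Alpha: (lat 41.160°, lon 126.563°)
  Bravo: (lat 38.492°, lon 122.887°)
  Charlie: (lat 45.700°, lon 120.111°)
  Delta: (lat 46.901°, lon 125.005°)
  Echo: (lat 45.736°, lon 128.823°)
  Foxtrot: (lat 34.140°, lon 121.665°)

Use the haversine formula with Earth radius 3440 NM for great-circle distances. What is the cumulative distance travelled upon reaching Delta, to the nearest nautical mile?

899 NM

Leg distances:
Alpha→Bravo: 233.2 NM  (cumulative 233.2 NM)
Bravo→Charlie: 450.0 NM  (cumulative 683.2 NM)
Charlie→Delta: 215.4 NM  (cumulative 898.6 NM)
Cumulative distance at Delta ≈ 899 NM.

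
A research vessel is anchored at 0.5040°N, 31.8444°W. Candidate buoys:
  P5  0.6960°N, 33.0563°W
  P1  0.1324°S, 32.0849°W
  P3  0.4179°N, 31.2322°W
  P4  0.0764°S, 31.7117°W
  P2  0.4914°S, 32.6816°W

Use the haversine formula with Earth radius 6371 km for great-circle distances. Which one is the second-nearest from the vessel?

P3

Distances from the vessel (0.5040°N, 31.8444°W):
P4: 66.2 km
P3: 68.7 km
P1: 75.6 km
P5: 136.4 km
P2: 144.6 km
The second-nearest is P3 at 68.7 km.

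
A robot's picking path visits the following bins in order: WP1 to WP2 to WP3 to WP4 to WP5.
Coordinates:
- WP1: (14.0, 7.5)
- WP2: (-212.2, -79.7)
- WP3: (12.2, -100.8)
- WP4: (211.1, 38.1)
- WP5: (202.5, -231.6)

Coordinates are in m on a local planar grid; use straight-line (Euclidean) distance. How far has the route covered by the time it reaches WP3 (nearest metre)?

468 m

Leg distances:
WP1→WP2: 242.4 m  (cumulative 242.4 m)
WP2→WP3: 225.4 m  (cumulative 467.8 m)
Cumulative distance at WP3 ≈ 468 m.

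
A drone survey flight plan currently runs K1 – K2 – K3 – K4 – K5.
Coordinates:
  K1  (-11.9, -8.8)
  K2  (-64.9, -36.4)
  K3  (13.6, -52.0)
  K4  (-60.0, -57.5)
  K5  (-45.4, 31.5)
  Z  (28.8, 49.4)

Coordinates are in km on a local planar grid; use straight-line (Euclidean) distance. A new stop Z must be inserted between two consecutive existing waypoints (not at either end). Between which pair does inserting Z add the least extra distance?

Added distance for inserting Z between each consecutive pair:
K1–K2: 138.3 km
K2–K3: 149.5 km
K3–K4: 167.7 km
K4–K5: 125.1 km
Smallest added distance is 125.1 km, inserting between K4 and K5.

between K4 and K5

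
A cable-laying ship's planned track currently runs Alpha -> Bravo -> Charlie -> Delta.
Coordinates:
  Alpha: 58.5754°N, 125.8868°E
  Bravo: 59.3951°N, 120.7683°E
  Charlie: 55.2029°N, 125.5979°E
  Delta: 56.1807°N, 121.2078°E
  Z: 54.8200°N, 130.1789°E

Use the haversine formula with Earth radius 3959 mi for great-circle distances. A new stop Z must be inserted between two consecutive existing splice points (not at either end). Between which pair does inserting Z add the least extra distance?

between Bravo and Charlie

Added distance for inserting Z between each consecutive pair:
Alpha–Bravo: 588.6 mi
Bravo–Charlie: 315.6 mi
Charlie–Delta: 362.8 mi
Smallest added distance is 315.6 mi, inserting between Bravo and Charlie.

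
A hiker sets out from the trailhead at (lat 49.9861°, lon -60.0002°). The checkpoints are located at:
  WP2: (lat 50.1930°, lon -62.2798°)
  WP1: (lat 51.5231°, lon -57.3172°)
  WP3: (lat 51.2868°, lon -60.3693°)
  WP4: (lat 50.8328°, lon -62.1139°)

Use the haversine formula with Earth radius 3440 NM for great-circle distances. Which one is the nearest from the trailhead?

WP3

Distance to each, sorted:
WP3: 79.3 NM
WP2: 88.7 NM
WP4: 95.5 NM
WP1: 137.5 NM
The nearest is WP3 at 79.3 NM.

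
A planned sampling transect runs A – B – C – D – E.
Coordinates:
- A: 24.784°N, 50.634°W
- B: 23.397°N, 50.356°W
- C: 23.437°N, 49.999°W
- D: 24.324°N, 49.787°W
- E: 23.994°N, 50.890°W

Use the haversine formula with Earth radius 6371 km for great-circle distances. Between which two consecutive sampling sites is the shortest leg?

Leg distances:
A→B: 156.8 km
B→C: 36.7 km
C→D: 101.0 km
D→E: 117.8 km
The shortest leg is B–C at 36.7 km.

B–C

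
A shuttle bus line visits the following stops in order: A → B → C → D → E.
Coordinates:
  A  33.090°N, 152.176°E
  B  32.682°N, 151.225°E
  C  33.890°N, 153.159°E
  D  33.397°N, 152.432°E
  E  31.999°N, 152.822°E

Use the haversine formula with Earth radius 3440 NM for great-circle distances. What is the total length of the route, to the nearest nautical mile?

Leg distances:
A→B: 53.8 NM  (cumulative 53.8 NM)
B→C: 121.2 NM  (cumulative 175.0 NM)
C→D: 46.9 NM  (cumulative 221.9 NM)
D→E: 86.2 NM  (cumulative 308.1 NM)
Total route length ≈ 308 NM.

308 NM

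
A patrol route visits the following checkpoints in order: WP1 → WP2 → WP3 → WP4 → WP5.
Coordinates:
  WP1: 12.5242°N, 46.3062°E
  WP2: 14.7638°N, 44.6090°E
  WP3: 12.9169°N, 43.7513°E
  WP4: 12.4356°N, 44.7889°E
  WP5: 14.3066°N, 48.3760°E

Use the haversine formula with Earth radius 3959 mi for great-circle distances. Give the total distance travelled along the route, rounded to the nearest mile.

Leg distances:
WP1→WP2: 192.2 mi  (cumulative 192.2 mi)
WP2→WP3: 140.0 mi  (cumulative 332.2 mi)
WP3→WP4: 77.5 mi  (cumulative 409.6 mi)
WP4→WP5: 273.6 mi  (cumulative 683.2 mi)
Total route length ≈ 683 mi.

683 mi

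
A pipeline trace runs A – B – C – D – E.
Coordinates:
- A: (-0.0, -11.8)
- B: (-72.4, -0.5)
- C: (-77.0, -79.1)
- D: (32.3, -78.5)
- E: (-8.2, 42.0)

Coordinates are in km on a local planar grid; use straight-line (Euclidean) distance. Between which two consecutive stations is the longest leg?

Leg distances:
A→B: 73.3 km
B→C: 78.7 km
C→D: 109.3 km
D→E: 127.1 km
The longest leg is D–E at 127.1 km.

D–E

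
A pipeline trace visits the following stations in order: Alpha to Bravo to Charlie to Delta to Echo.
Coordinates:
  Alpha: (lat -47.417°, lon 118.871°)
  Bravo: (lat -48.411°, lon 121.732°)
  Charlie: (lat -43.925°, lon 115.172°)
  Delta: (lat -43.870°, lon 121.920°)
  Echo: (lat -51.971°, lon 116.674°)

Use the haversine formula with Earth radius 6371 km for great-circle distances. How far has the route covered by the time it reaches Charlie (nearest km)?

Leg distances:
Alpha→Bravo: 240.1 km  (cumulative 240.1 km)
Bravo→Charlie: 709.4 km  (cumulative 949.6 km)
Cumulative distance at Charlie ≈ 950 km.

950 km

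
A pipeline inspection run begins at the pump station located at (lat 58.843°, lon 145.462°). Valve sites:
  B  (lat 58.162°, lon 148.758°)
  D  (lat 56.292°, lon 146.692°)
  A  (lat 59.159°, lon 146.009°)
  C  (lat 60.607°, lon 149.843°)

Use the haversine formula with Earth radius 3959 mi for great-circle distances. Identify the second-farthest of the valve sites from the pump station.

Distances from the pump station ((lat 58.843°, lon 145.462°)):
C: 195.2 mi
D: 182.1 mi
B: 127.9 mi
A: 29.3 mi
The second-farthest is D at 182.1 mi.

D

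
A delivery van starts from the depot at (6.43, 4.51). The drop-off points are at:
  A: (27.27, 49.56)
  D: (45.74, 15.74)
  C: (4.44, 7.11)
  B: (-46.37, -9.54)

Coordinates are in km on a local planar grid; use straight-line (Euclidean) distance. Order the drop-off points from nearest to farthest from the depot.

Distances from the depot:
C (4.44, 7.11): 3.3 km
D (45.74, 15.74): 40.9 km
A (27.27, 49.56): 49.6 km
B (-46.37, -9.54): 54.6 km

C, D, A, B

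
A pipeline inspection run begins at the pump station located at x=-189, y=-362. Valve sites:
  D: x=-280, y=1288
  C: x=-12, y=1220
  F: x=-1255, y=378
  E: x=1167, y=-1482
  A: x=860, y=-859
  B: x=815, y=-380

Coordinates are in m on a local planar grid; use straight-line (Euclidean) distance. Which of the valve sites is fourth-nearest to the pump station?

C

Distances from the pump station (x=-189, y=-362):
B: 1004.2 m
A: 1160.8 m
F: 1297.7 m
C: 1591.9 m
D: 1652.5 m
E: 1758.7 m
The fourth-nearest is C at 1591.9 m.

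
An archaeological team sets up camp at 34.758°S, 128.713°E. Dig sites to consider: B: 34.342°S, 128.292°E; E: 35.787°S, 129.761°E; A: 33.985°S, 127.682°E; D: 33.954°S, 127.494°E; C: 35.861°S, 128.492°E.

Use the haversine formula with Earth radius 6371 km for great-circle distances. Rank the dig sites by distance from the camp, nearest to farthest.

Computing each great-circle distance from 34.758°S, 128.713°E:
B 34.342°S, 128.292°E: 60.2 km
C 35.861°S, 128.492°E: 124.3 km
A 33.985°S, 127.682°E: 127.8 km
D 33.954°S, 127.494°E: 143.2 km
E 35.787°S, 129.761°E: 148.8 km

B, C, A, D, E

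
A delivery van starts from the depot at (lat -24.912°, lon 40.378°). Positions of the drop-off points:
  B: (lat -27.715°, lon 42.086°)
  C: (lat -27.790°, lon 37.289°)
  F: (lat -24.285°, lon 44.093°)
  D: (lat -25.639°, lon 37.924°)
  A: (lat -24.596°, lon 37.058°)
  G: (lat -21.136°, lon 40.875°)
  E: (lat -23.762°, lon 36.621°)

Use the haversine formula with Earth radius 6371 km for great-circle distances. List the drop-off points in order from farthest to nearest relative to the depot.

C, G, E, F, B, A, D

Distances from the depot:
C (lat -27.790°, lon 37.289°): 444.0 km
G (lat -21.136°, lon 40.875°): 422.9 km
E (lat -23.762°, lon 36.621°): 401.5 km
F (lat -24.285°, lon 44.093°): 382.0 km
B (lat -27.715°, lon 42.086°): 355.1 km
A (lat -24.596°, lon 37.058°): 337.1 km
D (lat -25.639°, lon 37.924°): 259.6 km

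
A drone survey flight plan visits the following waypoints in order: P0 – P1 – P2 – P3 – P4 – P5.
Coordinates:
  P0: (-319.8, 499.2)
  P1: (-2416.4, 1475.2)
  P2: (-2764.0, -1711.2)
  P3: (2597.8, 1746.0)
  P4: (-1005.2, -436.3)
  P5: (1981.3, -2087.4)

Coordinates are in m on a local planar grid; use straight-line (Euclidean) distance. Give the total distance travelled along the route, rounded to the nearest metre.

19523 m

Leg distances:
P0→P1: 2312.6 m  (cumulative 2312.6 m)
P1→P2: 3205.3 m  (cumulative 5517.9 m)
P2→P3: 6379.7 m  (cumulative 11897.7 m)
P3→P4: 4212.4 m  (cumulative 16110.1 m)
P4→P5: 3412.5 m  (cumulative 19522.6 m)
Total route length ≈ 19523 m.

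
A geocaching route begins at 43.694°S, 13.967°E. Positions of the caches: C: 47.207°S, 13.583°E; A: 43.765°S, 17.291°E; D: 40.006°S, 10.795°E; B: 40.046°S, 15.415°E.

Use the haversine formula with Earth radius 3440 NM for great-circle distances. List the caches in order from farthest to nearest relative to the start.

D, B, C, A

Distance from the start at 43.694°S, 13.967°E to each:
D 40.006°S, 10.795°E: 262.9 NM
B 40.046°S, 15.415°E: 228.4 NM
C 47.207°S, 13.583°E: 211.5 NM
A 43.765°S, 17.291°E: 144.3 NM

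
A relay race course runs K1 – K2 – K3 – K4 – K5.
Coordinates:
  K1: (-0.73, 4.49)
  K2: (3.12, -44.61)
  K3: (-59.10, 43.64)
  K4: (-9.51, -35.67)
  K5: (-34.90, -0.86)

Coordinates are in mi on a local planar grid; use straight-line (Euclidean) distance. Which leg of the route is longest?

Leg distances:
K1→K2: 49.3 mi
K2→K3: 108.0 mi
K3→K4: 93.5 mi
K4→K5: 43.1 mi
The longest leg is K2–K3 at 108.0 mi.

K2–K3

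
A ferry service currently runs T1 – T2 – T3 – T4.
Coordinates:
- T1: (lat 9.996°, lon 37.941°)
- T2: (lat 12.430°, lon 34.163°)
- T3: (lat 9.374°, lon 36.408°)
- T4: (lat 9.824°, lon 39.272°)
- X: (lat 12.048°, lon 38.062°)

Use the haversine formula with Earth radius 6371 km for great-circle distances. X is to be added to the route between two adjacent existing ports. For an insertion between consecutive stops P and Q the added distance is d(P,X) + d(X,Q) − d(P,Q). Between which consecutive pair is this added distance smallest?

between T1 and T2

Added distance for inserting X between each consecutive pair:
T1–T2: 161.4 km
T2–T3: 354.8 km
T3–T4: 310.3 km
Smallest added distance is 161.4 km, inserting between T1 and T2.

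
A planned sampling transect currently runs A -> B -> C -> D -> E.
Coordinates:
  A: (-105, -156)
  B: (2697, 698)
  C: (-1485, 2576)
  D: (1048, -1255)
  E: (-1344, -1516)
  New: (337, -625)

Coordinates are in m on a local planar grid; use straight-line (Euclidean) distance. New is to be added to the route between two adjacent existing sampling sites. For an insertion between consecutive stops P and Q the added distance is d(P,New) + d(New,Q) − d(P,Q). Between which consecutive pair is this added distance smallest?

Added distance for inserting New between each consecutive pair:
A–B: 420.7 m
B–C: 1804.4 m
C–D: 40.5 m
D–E: 446.3 m
Smallest added distance is 40.5 m, inserting between C and D.

between C and D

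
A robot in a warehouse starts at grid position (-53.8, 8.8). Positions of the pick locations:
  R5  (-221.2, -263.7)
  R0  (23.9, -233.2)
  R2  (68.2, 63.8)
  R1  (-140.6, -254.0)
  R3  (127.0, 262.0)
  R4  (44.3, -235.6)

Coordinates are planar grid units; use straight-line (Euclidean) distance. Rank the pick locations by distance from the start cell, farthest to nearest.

R5, R3, R1, R4, R0, R2

Computing each straight-line distance from (-53.8, 8.8):
R5 (-221.2, -263.7): 319.8
R3 (127.0, 262.0): 311.1
R1 (-140.6, -254.0): 276.8
R4 (44.3, -235.6): 263.4
R0 (23.9, -233.2): 254.2
R2 (68.2, 63.8): 133.8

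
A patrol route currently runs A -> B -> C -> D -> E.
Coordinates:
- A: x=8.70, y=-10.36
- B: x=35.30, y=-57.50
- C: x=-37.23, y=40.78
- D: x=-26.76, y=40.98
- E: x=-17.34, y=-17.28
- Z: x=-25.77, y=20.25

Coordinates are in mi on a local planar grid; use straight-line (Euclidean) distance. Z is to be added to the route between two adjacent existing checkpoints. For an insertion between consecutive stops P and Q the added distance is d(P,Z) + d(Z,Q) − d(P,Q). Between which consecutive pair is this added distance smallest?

Added distance for inserting Z between each consecutive pair:
A–B: 90.8 mi
B–C: 0.2 mi
C–D: 33.8 mi
D–E: 0.2 mi
Smallest added distance is 0.2 mi, inserting between D and E.

between D and E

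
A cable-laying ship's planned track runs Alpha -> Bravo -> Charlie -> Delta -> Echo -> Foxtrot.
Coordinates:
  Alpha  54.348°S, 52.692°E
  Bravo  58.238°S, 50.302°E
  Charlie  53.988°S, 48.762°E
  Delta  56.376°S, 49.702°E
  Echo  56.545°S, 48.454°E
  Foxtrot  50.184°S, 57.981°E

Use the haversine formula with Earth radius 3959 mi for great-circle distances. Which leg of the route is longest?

Leg distances:
Alpha→Bravo: 283.9 mi
Bravo→Charlie: 299.6 mi
Charlie→Delta: 169.1 mi
Delta→Echo: 49.1 mi
Echo→Foxtrot: 588.4 mi
The longest leg is Echo–Foxtrot at 588.4 mi.

Echo–Foxtrot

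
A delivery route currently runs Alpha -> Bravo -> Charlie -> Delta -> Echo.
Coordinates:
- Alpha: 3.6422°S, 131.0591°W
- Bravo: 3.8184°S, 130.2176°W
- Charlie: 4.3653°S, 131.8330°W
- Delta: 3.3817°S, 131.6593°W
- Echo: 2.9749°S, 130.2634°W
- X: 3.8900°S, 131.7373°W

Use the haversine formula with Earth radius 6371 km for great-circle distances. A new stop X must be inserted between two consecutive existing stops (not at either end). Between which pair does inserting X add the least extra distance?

between Charlie and Delta

Added distance for inserting X between each consecutive pair:
Alpha–Bravo: 153.5 km
Bravo–Charlie: 33.5 km
Charlie–Delta: 0.0 km
Delta–Echo: 88.4 km
Smallest added distance is 0.0 km, inserting between Charlie and Delta.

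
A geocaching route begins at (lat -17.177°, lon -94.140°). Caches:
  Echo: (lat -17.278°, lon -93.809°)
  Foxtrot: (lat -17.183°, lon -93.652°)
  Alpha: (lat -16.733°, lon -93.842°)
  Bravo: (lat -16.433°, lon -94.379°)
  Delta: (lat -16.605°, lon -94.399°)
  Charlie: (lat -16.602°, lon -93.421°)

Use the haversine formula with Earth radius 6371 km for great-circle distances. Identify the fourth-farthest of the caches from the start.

Distances from the start ((lat -17.177°, lon -94.140°)):
Charlie: 99.7 km
Bravo: 86.6 km
Delta: 69.3 km
Alpha: 58.7 km
Foxtrot: 51.8 km
Echo: 36.9 km
The fourth-farthest is Alpha at 58.7 km.

Alpha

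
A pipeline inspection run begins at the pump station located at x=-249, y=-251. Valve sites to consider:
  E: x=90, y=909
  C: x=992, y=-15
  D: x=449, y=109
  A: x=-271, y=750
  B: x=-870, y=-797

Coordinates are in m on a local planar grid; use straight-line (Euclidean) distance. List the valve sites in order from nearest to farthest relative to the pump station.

Distance from the pump station at x=-249, y=-251 to each:
D x=449, y=109: 785.4 m
B x=-870, y=-797: 826.9 m
A x=-271, y=750: 1001.2 m
E x=90, y=909: 1208.5 m
C x=992, y=-15: 1263.2 m

D, B, A, E, C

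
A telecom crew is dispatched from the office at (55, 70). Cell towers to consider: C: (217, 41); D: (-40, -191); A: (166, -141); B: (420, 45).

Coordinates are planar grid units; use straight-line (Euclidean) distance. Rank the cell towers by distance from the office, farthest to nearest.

B, D, A, C

Distance from the office at (55, 70) to each:
B (420, 45): 365.9
D (-40, -191): 277.8
A (166, -141): 238.4
C (217, 41): 164.6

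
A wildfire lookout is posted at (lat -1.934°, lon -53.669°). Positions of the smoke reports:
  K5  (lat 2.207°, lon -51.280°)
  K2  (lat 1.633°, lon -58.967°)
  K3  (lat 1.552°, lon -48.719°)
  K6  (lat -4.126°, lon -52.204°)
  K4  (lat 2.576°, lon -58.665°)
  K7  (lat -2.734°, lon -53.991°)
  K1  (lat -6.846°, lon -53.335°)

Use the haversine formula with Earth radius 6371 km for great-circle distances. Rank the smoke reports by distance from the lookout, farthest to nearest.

K4, K2, K3, K1, K5, K6, K7

Computing each great-circle distance from (lat -1.934°, lon -53.669°):
K4 (lat 2.576°, lon -58.665°): 748.3 km
K2 (lat 1.633°, lon -58.967°): 710.1 km
K3 (lat 1.552°, lon -48.719°): 673.1 km
K1 (lat -6.846°, lon -53.335°): 547.4 km
K5 (lat 2.207°, lon -51.280°): 531.6 km
K6 (lat -4.126°, lon -52.204°): 293.0 km
K7 (lat -2.734°, lon -53.991°): 95.9 km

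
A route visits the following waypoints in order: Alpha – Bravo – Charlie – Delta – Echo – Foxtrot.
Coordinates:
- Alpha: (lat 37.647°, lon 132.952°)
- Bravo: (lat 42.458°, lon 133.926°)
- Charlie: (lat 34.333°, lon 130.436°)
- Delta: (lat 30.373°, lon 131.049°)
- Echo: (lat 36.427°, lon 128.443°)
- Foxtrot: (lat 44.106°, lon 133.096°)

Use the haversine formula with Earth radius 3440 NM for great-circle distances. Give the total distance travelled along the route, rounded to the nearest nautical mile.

Leg distances:
Alpha→Bravo: 292.3 NM  (cumulative 292.3 NM)
Bravo→Charlie: 514.6 NM  (cumulative 806.9 NM)
Charlie→Delta: 239.8 NM  (cumulative 1046.7 NM)
Delta→Echo: 386.2 NM  (cumulative 1432.8 NM)
Echo→Foxtrot: 507.7 NM  (cumulative 1940.6 NM)
Total route length ≈ 1941 NM.

1941 NM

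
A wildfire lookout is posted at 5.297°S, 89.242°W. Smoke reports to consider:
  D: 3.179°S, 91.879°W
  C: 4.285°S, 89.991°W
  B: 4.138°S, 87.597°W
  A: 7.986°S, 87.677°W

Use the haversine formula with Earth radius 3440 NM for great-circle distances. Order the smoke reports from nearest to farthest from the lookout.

C, B, A, D

Distance from the lookout at 5.297°S, 89.242°W to each:
C 4.285°S, 89.991°W: 75.5 NM
B 4.138°S, 87.597°W: 120.5 NM
A 7.986°S, 87.677°W: 186.5 NM
D 3.179°S, 91.879°W: 202.7 NM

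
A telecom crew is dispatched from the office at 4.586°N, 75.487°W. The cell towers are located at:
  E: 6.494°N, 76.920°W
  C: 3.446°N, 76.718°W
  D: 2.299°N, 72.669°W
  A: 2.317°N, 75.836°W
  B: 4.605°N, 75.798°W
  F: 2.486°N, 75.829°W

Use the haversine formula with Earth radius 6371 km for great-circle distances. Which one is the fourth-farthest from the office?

Distance to each, sorted:
D: 403.1 km
E: 264.9 km
A: 255.3 km
F: 236.6 km
C: 186.3 km
B: 34.5 km
The fourth-farthest is F at 236.6 km.

F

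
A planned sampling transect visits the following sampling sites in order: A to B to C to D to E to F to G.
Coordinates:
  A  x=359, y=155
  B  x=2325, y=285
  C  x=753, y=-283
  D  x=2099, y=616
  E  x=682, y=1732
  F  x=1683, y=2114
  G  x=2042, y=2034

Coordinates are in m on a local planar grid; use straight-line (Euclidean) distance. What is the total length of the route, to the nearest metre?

8503 m

Leg distances:
A→B: 1970.3 m  (cumulative 1970.3 m)
B→C: 1671.5 m  (cumulative 3641.8 m)
C→D: 1618.6 m  (cumulative 5260.4 m)
D→E: 1803.7 m  (cumulative 7064.1 m)
E→F: 1071.4 m  (cumulative 8135.5 m)
F→G: 367.8 m  (cumulative 8503.3 m)
Total route length ≈ 8503 m.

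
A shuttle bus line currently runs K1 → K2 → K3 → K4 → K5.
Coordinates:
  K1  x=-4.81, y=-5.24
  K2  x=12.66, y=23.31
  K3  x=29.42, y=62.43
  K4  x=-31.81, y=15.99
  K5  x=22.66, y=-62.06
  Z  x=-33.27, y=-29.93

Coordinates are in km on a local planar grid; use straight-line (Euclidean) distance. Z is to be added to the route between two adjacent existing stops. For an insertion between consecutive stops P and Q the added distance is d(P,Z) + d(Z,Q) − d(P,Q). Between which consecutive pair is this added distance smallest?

between K4 and K5

Added distance for inserting Z between each consecutive pair:
K1–K2: 74.5 km
K2–K3: 139.4 km
K3–K4: 80.7 km
K4–K5: 15.3 km
Smallest added distance is 15.3 km, inserting between K4 and K5.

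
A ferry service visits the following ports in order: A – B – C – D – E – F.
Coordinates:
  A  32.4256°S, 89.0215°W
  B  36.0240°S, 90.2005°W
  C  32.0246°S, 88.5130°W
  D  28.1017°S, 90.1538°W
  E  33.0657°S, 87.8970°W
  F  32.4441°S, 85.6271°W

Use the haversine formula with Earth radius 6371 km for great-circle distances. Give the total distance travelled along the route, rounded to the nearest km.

Leg distances:
A→B: 414.5 km  (cumulative 414.5 km)
B→C: 471.1 km  (cumulative 885.6 km)
C→D: 463.9 km  (cumulative 1349.5 km)
D→E: 592.7 km  (cumulative 1942.2 km)
E→F: 223.2 km  (cumulative 2165.4 km)
Total route length ≈ 2165 km.

2165 km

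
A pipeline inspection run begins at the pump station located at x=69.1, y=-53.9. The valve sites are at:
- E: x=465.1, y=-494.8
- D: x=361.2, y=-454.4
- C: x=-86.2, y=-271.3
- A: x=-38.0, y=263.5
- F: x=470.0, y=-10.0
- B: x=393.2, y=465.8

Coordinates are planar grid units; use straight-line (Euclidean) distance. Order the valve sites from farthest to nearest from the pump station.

B, E, D, F, A, C

Distances from the pump station:
B x=393.2, y=465.8: 612.5
E x=465.1, y=-494.8: 592.6
D x=361.2, y=-454.4: 495.7
F x=470.0, y=-10.0: 403.3
A x=-38.0, y=263.5: 335.0
C x=-86.2, y=-271.3: 267.2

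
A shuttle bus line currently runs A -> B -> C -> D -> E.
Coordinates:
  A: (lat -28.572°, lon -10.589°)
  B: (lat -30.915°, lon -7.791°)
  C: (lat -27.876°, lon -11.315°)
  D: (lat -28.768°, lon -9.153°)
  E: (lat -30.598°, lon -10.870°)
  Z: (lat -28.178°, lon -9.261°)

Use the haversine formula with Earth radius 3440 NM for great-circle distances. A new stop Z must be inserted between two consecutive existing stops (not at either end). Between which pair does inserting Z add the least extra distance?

between C and D

Added distance for inserting Z between each consecutive pair:
A–B: 52.8 NM
B–C: 32.4 NM
C–D: 20.0 NM
D–E: 62.0 NM
Smallest added distance is 20.0 NM, inserting between C and D.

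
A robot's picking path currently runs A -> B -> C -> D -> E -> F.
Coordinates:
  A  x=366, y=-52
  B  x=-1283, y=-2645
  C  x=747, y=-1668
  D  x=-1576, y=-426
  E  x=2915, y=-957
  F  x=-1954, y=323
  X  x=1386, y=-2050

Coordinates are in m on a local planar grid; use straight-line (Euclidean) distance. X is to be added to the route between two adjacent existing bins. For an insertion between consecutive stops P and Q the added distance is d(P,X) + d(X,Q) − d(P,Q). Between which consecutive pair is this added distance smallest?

Added distance for inserting X between each consecutive pair:
A–B: 1904.9 m
B–C: 1226.1 m
C–D: 1488.3 m
D–E: 735.2 m
E–F: 942.2 m
Smallest added distance is 735.2 m, inserting between D and E.

between D and E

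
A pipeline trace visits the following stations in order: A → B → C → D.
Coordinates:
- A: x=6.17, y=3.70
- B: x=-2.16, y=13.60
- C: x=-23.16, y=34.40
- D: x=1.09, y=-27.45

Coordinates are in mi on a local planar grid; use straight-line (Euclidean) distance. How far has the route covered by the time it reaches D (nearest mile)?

Leg distances:
A→B: 12.9 mi  (cumulative 12.9 mi)
B→C: 29.6 mi  (cumulative 42.5 mi)
C→D: 66.4 mi  (cumulative 108.9 mi)
Cumulative distance at D ≈ 109 mi.

109 mi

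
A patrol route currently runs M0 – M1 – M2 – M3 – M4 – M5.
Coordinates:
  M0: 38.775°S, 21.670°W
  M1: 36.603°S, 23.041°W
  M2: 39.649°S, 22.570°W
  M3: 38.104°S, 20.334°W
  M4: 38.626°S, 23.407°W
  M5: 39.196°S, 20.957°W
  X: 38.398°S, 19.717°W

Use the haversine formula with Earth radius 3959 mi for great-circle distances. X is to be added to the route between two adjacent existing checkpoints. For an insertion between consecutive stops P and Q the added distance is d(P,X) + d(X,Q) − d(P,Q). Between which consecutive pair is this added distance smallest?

between M2 and M3

Added distance for inserting X between each consecutive pair:
M0–M1: 161.3 mi
M1–M2: 184.2 mi
M2–M3: 54.2 mi
M3–M4: 68.9 mi
M4–M5: 149.2 mi
Smallest added distance is 54.2 mi, inserting between M2 and M3.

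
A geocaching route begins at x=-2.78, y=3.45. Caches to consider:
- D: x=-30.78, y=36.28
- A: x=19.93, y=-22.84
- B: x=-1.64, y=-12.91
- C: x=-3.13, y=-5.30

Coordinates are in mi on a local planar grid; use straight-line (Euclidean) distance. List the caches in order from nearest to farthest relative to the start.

C, B, A, D

Computing each straight-line distance from x=-2.78, y=3.45:
C x=-3.13, y=-5.30: 8.8 mi
B x=-1.64, y=-12.91: 16.4 mi
A x=19.93, y=-22.84: 34.7 mi
D x=-30.78, y=36.28: 43.1 mi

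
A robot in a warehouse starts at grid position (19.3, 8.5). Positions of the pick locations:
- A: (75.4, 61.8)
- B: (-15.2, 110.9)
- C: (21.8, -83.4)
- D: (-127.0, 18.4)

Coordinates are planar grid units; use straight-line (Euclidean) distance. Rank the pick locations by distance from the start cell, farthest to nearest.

Distance from the start cell at (19.3, 8.5) to each:
D (-127.0, 18.4): 146.6
B (-15.2, 110.9): 108.1
C (21.8, -83.4): 91.9
A (75.4, 61.8): 77.4

D, B, C, A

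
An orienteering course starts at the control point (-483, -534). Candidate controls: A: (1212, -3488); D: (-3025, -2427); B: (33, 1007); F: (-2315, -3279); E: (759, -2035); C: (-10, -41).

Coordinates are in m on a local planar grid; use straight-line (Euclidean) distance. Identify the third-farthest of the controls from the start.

D

Distance to each, sorted:
A: 3405.8 m
F: 3300.2 m
D: 3169.4 m
E: 1948.2 m
B: 1625.1 m
C: 683.2 m
The third-farthest is D at 3169.4 m.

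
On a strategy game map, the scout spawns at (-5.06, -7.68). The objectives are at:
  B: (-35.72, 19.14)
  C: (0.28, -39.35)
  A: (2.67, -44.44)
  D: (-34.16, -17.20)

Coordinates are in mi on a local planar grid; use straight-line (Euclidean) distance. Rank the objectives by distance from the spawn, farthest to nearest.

B, A, C, D

Distances from the spawn:
B (-35.72, 19.14): 40.7 mi
A (2.67, -44.44): 37.6 mi
C (0.28, -39.35): 32.1 mi
D (-34.16, -17.20): 30.6 mi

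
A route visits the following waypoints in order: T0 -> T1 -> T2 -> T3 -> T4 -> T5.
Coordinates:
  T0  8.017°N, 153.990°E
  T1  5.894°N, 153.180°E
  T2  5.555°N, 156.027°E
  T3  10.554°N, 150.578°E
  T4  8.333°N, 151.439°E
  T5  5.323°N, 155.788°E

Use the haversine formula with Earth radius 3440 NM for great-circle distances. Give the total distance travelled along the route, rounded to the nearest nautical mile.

Leg distances:
T0→T1: 136.3 NM  (cumulative 136.3 NM)
T1→T2: 171.3 NM  (cumulative 307.6 NM)
T2→T3: 441.5 NM  (cumulative 749.1 NM)
T3→T4: 142.8 NM  (cumulative 891.9 NM)
T4→T5: 316.0 NM  (cumulative 1207.9 NM)
Total route length ≈ 1208 NM.

1208 NM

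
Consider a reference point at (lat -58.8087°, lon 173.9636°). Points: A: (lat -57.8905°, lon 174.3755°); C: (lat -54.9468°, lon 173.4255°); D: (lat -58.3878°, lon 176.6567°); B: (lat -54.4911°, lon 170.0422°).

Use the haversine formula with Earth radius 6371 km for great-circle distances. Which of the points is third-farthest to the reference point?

Distances from the reference point ((lat -58.8087°, lon 173.9636°)):
B: 536.4 km
C: 430.7 km
D: 162.9 km
A: 104.9 km
The third-farthest is D at 162.9 km.

D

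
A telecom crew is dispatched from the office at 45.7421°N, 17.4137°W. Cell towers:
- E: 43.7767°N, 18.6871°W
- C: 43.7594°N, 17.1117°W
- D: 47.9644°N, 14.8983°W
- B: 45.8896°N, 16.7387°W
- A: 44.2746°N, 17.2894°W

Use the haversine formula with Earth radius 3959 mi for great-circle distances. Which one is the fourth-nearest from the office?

E

Distances from the office (45.7421°N, 17.4137°W):
B: 34.1 mi
A: 101.6 mi
C: 137.8 mi
E: 149.5 mi
D: 194.2 mi
The fourth-nearest is E at 149.5 mi.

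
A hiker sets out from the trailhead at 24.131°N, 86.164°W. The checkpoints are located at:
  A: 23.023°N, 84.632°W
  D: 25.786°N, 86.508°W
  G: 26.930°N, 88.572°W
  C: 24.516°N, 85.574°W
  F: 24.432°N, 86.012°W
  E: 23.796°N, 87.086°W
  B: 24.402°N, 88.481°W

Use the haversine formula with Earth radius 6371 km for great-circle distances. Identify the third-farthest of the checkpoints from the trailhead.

A

Distances from the trailhead (24.131°N, 86.164°W):
G: 394.0 km
B: 236.8 km
A: 198.9 km
D: 187.3 km
E: 100.8 km
C: 73.5 km
F: 36.8 km
The third-farthest is A at 198.9 km.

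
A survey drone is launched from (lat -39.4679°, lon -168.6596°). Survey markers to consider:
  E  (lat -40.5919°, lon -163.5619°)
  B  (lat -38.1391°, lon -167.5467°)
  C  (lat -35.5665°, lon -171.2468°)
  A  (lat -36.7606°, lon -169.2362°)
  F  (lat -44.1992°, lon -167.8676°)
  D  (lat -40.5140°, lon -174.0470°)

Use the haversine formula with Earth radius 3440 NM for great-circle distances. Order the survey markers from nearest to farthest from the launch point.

B, A, E, D, C, F

Distances from the launch point:
B (lat -38.1391°, lon -167.5467°): 95.3 NM
A (lat -36.7606°, lon -169.2362°): 164.8 NM
E (lat -40.5919°, lon -163.5619°): 243.8 NM
D (lat -40.5140°, lon -174.0470°): 255.6 NM
C (lat -35.5665°, lon -171.2468°): 264.6 NM
F (lat -44.1992°, lon -167.8676°): 286.3 NM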